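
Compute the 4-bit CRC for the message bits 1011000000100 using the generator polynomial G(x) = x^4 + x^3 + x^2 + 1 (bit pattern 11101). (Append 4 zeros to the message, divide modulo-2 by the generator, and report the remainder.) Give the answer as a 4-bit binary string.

0101

Append 4 zeros: 10110000001000000. Divide by 11101 (XOR where the leading bit is 1):
  pos 0: 10110 XOR 11101 = 01011
  pos 1: 10110 XOR 11101 = 01011
  pos 2: 10110 XOR 11101 = 01011
  pos 3: 10110 XOR 11101 = 01011
  pos 4: 10110 XOR 11101 = 01011
  pos 5: 10110 XOR 11101 = 01011
  pos 6: 10111 XOR 11101 = 01010
  pos 7: 10100 XOR 11101 = 01001
  pos 8: 10010 XOR 11101 = 01111
  pos 9: 11110 XOR 11101 = 00011
  pos 12: 11000 XOR 11101 = 00101
Remainder (last 4 bits) = 0101. This is the CRC / FCS.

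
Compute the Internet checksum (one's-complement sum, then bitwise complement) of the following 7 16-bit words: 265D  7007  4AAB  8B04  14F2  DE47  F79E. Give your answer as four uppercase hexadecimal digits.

A912

One's-complement addition (fold any carry out of bit 15 back into bit 0):
  0x265D + 0x7007 = 0x09664
  0x9664 + 0x4AAB = 0x0E10F
  0xE10F + 0x8B04 = 0x16C13 → wrap carry → 0x6C14
  0x6C14 + 0x14F2 = 0x08106
  0x8106 + 0xDE47 = 0x15F4D → wrap carry → 0x5F4E
  0x5F4E + 0xF79E = 0x156EC → wrap carry → 0x56ED
One's-complement sum = 0x56ED.
Checksum = ~0x56ED & 0xFFFF = 0xA912.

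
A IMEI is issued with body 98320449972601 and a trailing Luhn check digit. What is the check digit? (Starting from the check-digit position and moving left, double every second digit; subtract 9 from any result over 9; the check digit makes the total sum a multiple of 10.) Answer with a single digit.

Partial digits right→left: 1 0 6 2 7 9 9 4 4 0 2 3 8 9
Double every second digit counting from the check-digit position (so the 1st, 3rd, 5th, ... of the partial from the right).
  doubled (with −9 where >9): 2 3 5 9 8 4 7 → sum 38
  kept as-is: 0 2 9 4 0 3 9 → sum 27
Total = 38 + 27 = 65.
Check digit = (10 − (65 mod 10)) mod 10 = 5.

5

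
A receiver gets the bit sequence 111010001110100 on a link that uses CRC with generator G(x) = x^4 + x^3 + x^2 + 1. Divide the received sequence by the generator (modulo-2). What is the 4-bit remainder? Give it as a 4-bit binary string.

Modulo-2 division of 111010001110100 by 11101:
  pos 0: 11101 XOR 11101 = 00000
  pos 8: 11101 XOR 11101 = 00000
Remainder = 0000 (zero — the frame passes the CRC check).

0000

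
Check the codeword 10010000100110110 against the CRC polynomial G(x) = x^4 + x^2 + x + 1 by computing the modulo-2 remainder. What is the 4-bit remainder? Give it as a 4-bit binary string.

Modulo-2 division of 10010000100110110 by 10111:
  pos 0: 10010 XOR 10111 = 00101
  pos 2: 10100 XOR 10111 = 00011
  pos 5: 11010 XOR 10111 = 01101
  pos 6: 11010 XOR 10111 = 01101
  pos 7: 11011 XOR 10111 = 01100
  pos 8: 11001 XOR 10111 = 01110
  pos 9: 11100 XOR 10111 = 01011
  pos 10: 10111 XOR 10111 = 00000
Remainder = 0010 (nonzero — an error is detected).

0010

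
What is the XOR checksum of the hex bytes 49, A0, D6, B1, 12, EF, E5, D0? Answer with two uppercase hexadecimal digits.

46

XOR the bytes together:
  start with 0x49
  0x49 ⊕ 0xA0 = 0xE9
  0xE9 ⊕ 0xD6 = 0x3F
  0x3F ⊕ 0xB1 = 0x8E
  0x8E ⊕ 0x12 = 0x9C
  0x9C ⊕ 0xEF = 0x73
  0x73 ⊕ 0xE5 = 0x96
  0x96 ⊕ 0xD0 = 0x46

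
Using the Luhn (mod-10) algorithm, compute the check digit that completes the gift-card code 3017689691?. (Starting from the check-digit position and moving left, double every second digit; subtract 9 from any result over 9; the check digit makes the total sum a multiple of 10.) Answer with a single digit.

Partial digits right→left: 1 9 6 9 8 6 7 1 0 3
Double every second digit counting from the check-digit position (so the 1st, 3rd, 5th, ... of the partial from the right).
  doubled (with −9 where >9): 2 3 7 5 0 → sum 17
  kept as-is: 9 9 6 1 3 → sum 28
Total = 17 + 28 = 45.
Check digit = (10 − (45 mod 10)) mod 10 = 5.

5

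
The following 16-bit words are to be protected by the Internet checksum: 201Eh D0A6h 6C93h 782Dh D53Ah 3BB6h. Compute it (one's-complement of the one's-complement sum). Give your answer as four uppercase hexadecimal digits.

One's-complement addition (fold any carry out of bit 15 back into bit 0):
  0x201E + 0xD0A6 = 0x0F0C4
  0xF0C4 + 0x6C93 = 0x15D57 → wrap carry → 0x5D58
  0x5D58 + 0x782D = 0x0D585
  0xD585 + 0xD53A = 0x1AABF → wrap carry → 0xAAC0
  0xAAC0 + 0x3BB6 = 0x0E676
One's-complement sum = 0xE676.
Checksum = ~0xE676 & 0xFFFF = 0x1989.

1989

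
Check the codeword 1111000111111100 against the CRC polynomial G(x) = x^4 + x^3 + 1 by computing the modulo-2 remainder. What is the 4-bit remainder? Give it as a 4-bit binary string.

Modulo-2 division of 1111000111111100 by 11001:
  pos 0: 11110 XOR 11001 = 00111
  pos 2: 11100 XOR 11001 = 00101
  pos 4: 10111 XOR 11001 = 01110
  pos 5: 11101 XOR 11001 = 00100
  pos 7: 10011 XOR 11001 = 01010
  pos 8: 10101 XOR 11001 = 01100
  pos 9: 11001 XOR 11001 = 00000
Remainder = 0000 (zero — the frame passes the CRC check).

0000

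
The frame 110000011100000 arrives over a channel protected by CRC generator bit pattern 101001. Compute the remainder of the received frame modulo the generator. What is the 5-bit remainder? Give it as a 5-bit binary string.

00000

Modulo-2 division of 110000011100000 by 101001:
  pos 0: 110000 XOR 101001 = 011001
  pos 1: 110010 XOR 101001 = 011011
  pos 2: 110111 XOR 101001 = 011110
  pos 3: 111101 XOR 101001 = 010100
  pos 4: 101001 XOR 101001 = 000000
Remainder = 00000 (zero — the frame passes the CRC check).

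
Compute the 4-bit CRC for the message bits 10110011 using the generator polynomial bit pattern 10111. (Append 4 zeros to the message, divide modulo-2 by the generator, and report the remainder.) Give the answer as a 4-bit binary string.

Append 4 zeros: 101100110000. Divide by 10111 (XOR where the leading bit is 1):
  pos 0: 10110 XOR 10111 = 00001
  pos 4: 10110 XOR 10111 = 00001
Remainder (last 4 bits) = 1000. This is the CRC / FCS.

1000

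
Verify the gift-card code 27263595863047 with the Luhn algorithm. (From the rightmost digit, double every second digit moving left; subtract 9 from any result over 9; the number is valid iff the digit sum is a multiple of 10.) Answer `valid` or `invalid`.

valid

From the right, keep odd positions and double even positions (subtract 9 from any doubled value over 9):
  doubled (positions 2,4,...): 8 6 7 9 6 4 4 → sum 44
  kept (positions 1,3,...): 7 0 6 5 5 6 7 → sum 36
Total = 80.
80 mod 10 = 0, so the number is valid.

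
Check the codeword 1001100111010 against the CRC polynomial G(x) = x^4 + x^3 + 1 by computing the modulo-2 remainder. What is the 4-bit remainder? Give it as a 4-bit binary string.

Modulo-2 division of 1001100111010 by 11001:
  pos 0: 10011 XOR 11001 = 01010
  pos 1: 10100 XOR 11001 = 01101
  pos 2: 11010 XOR 11001 = 00011
  pos 5: 11111 XOR 11001 = 00110
  pos 7: 11001 XOR 11001 = 00000
Remainder = 0000 (zero — the frame passes the CRC check).

0000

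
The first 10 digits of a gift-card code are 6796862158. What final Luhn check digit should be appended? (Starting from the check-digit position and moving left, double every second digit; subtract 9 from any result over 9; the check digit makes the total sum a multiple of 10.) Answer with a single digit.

0

Partial digits right→left: 8 5 1 2 6 8 6 9 7 6
Double every second digit counting from the check-digit position (so the 1st, 3rd, 5th, ... of the partial from the right).
  doubled (with −9 where >9): 7 2 3 3 5 → sum 20
  kept as-is: 5 2 8 9 6 → sum 30
Total = 20 + 30 = 50.
Check digit = (10 − (50 mod 10)) mod 10 = 0.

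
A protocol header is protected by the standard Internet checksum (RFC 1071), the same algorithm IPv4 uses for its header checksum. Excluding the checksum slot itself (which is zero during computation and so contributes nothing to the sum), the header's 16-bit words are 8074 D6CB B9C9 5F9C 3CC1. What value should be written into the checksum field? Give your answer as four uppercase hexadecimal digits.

One's-complement addition (fold any carry out of bit 15 back into bit 0):
  0x8074 + 0xD6CB = 0x1573F → wrap carry → 0x5740
  0x5740 + 0xB9C9 = 0x11109 → wrap carry → 0x110A
  0x110A + 0x5F9C = 0x070A6
  0x70A6 + 0x3CC1 = 0x0AD67
One's-complement sum = 0xAD67.
Checksum = ~0xAD67 & 0xFFFF = 0x5298.

5298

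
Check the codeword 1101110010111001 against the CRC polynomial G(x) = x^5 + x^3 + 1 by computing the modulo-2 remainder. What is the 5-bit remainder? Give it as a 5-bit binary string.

11010

Modulo-2 division of 1101110010111001 by 101001:
  pos 0: 110111 XOR 101001 = 011110
  pos 1: 111100 XOR 101001 = 010101
  pos 2: 101010 XOR 101001 = 000011
  pos 6: 111011 XOR 101001 = 010010
  pos 7: 100101 XOR 101001 = 001100
  pos 9: 110000 XOR 101001 = 011001
  pos 10: 110011 XOR 101001 = 011010
Remainder = 11010 (nonzero — an error is detected).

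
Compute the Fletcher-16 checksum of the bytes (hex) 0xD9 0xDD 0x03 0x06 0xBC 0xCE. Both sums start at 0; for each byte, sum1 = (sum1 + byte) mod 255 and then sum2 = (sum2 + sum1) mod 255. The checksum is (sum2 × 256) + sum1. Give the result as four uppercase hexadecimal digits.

Running sums (mod 255):
  after byte 0 (0xD9): sum1=217, sum2=217
  after byte 1 (0xDD): sum1=183, sum2=145
  after byte 2 (0x03): sum1=186, sum2=76
  after byte 3 (0x06): sum1=192, sum2=13
  after byte 4 (0xBC): sum1=125, sum2=138
  after byte 5 (0xCE): sum1=76, sum2=214
Checksum = sum2·256 + sum1 = 214·256 + 76 = 54860 = 0xD64C.

D64C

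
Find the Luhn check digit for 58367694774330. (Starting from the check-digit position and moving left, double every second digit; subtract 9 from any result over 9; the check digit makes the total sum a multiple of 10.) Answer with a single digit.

Partial digits right→left: 0 3 3 4 7 7 4 9 6 7 6 3 8 5
Double every second digit counting from the check-digit position (so the 1st, 3rd, 5th, ... of the partial from the right).
  doubled (with −9 where >9): 0 6 5 8 3 3 7 → sum 32
  kept as-is: 3 4 7 9 7 3 5 → sum 38
Total = 32 + 38 = 70.
Check digit = (10 − (70 mod 10)) mod 10 = 0.

0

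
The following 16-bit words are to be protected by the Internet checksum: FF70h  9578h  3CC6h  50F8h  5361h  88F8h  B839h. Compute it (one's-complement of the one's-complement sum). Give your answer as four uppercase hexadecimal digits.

One's-complement addition (fold any carry out of bit 15 back into bit 0):
  0xFF70 + 0x9578 = 0x194E8 → wrap carry → 0x94E9
  0x94E9 + 0x3CC6 = 0x0D1AF
  0xD1AF + 0x50F8 = 0x122A7 → wrap carry → 0x22A8
  0x22A8 + 0x5361 = 0x07609
  0x7609 + 0x88F8 = 0x0FF01
  0xFF01 + 0xB839 = 0x1B73A → wrap carry → 0xB73B
One's-complement sum = 0xB73B.
Checksum = ~0xB73B & 0xFFFF = 0x48C4.

48C4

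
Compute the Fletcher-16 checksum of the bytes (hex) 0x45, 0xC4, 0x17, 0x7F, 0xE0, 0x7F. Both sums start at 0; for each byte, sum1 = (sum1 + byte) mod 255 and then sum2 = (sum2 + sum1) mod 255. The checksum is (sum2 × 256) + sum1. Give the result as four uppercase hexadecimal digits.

Running sums (mod 255):
  after byte 0 (0x45): sum1=69, sum2=69
  after byte 1 (0xC4): sum1=10, sum2=79
  after byte 2 (0x17): sum1=33, sum2=112
  after byte 3 (0x7F): sum1=160, sum2=17
  after byte 4 (0xE0): sum1=129, sum2=146
  after byte 5 (0x7F): sum1=1, sum2=147
Checksum = sum2·256 + sum1 = 147·256 + 1 = 37633 = 0x9301.

9301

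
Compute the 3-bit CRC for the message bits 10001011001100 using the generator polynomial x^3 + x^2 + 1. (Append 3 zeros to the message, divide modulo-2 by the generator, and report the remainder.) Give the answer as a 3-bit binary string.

Append 3 zeros: 10001011001100000. Divide by 1101 (XOR where the leading bit is 1):
  pos 0: 1000 XOR 1101 = 0101
  pos 1: 1011 XOR 1101 = 0110
  pos 2: 1100 XOR 1101 = 0001
  pos 5: 1110 XOR 1101 = 0011
  pos 7: 1101 XOR 1101 = 0000
  pos 11: 1000 XOR 1101 = 0101
  pos 12: 1010 XOR 1101 = 0111
  pos 13: 1110 XOR 1101 = 0011
Remainder (last 3 bits) = 011. This is the CRC / FCS.

011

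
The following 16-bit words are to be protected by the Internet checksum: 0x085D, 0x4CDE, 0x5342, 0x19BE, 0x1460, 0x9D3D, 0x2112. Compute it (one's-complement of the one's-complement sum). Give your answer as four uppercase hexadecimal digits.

6B14

One's-complement addition (fold any carry out of bit 15 back into bit 0):
  0x085D + 0x4CDE = 0x0553B
  0x553B + 0x5342 = 0x0A87D
  0xA87D + 0x19BE = 0x0C23B
  0xC23B + 0x1460 = 0x0D69B
  0xD69B + 0x9D3D = 0x173D8 → wrap carry → 0x73D9
  0x73D9 + 0x2112 = 0x094EB
One's-complement sum = 0x94EB.
Checksum = ~0x94EB & 0xFFFF = 0x6B14.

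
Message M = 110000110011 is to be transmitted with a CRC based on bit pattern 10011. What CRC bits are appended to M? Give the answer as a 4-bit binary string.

0010

Append 4 zeros: 1100001100110000. Divide by 10011 (XOR where the leading bit is 1):
  pos 0: 11000 XOR 10011 = 01011
  pos 1: 10110 XOR 10011 = 00101
  pos 3: 10111 XOR 10011 = 00100
  pos 5: 10000 XOR 10011 = 00011
  pos 8: 11110 XOR 10011 = 01101
  pos 9: 11010 XOR 10011 = 01001
  pos 10: 10010 XOR 10011 = 00001
Remainder (last 4 bits) = 0010. This is the CRC / FCS.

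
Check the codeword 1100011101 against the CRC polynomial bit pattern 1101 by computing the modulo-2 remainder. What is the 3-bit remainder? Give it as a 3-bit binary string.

001

Modulo-2 division of 1100011101 by 1101:
  pos 0: 1100 XOR 1101 = 0001
  pos 3: 1011 XOR 1101 = 0110
  pos 4: 1101 XOR 1101 = 0000
Remainder = 001 (nonzero — an error is detected).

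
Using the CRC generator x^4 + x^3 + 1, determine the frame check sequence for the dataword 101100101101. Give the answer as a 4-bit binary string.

0000

Append 4 zeros: 1011001011010000. Divide by 11001 (XOR where the leading bit is 1):
  pos 0: 10110 XOR 11001 = 01111
  pos 1: 11110 XOR 11001 = 00111
  pos 3: 11110 XOR 11001 = 00111
  pos 5: 11111 XOR 11001 = 00110
  pos 7: 11001 XOR 11001 = 00000
Remainder (last 4 bits) = 0000. This is the CRC / FCS.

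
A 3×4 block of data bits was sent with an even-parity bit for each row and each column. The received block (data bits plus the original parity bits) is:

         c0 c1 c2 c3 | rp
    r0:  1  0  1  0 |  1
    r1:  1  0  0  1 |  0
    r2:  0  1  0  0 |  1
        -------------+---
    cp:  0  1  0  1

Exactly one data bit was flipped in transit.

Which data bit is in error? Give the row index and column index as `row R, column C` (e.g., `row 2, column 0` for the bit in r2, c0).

row 0, column 2

Recompute each row's even parity and compare to rp:
  r0: data parity 0, sent rp 1 → mismatch
  r1: data parity 0, sent rp 0 → ok
  r2: data parity 1, sent rp 1 → ok
Recompute each column's even parity and compare to cp:
  c0: data parity 0, sent cp 0 → ok
  c1: data parity 1, sent cp 1 → ok
  c2: data parity 1, sent cp 0 → mismatch
  c3: data parity 1, sent cp 1 → ok
Exactly one row (r0) and one column (c2) fail → the flipped bit is at their intersection.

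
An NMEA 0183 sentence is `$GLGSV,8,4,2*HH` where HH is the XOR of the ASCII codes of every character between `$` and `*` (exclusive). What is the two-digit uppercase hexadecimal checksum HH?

XOR the ASCII codes of the payload characters:
  'G' = 0x47 → acc = 0x47
  'L' = 0x4C → acc = 0x0B
  'G' = 0x47 → acc = 0x4C
  'S' = 0x53 → acc = 0x1F
  'V' = 0x56 → acc = 0x49
  ',' = 0x2C → acc = 0x65
  '8' = 0x38 → acc = 0x5D
  ',' = 0x2C → acc = 0x71
  '4' = 0x34 → acc = 0x45
  ',' = 0x2C → acc = 0x69
  '2' = 0x32 → acc = 0x5B
Checksum = 0x5B.

5B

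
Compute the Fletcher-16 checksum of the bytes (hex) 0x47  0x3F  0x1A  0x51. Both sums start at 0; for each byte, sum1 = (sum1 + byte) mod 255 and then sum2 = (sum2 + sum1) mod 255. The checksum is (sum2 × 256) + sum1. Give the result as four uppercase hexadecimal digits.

60F1

Running sums (mod 255):
  after byte 0 (0x47): sum1=71, sum2=71
  after byte 1 (0x3F): sum1=134, sum2=205
  after byte 2 (0x1A): sum1=160, sum2=110
  after byte 3 (0x51): sum1=241, sum2=96
Checksum = sum2·256 + sum1 = 96·256 + 241 = 24817 = 0x60F1.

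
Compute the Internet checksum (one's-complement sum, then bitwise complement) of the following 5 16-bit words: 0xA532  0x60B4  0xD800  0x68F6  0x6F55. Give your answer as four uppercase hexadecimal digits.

49CC

One's-complement addition (fold any carry out of bit 15 back into bit 0):
  0xA532 + 0x60B4 = 0x105E6 → wrap carry → 0x05E7
  0x05E7 + 0xD800 = 0x0DDE7
  0xDDE7 + 0x68F6 = 0x146DD → wrap carry → 0x46DE
  0x46DE + 0x6F55 = 0x0B633
One's-complement sum = 0xB633.
Checksum = ~0xB633 & 0xFFFF = 0x49CC.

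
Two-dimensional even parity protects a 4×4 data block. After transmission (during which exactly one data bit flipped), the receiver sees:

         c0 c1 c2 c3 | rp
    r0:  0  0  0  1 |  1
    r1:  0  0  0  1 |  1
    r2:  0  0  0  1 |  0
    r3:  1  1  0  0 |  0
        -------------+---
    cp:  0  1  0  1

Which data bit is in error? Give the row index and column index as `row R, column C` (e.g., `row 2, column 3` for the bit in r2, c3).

Recompute each row's even parity and compare to rp:
  r0: data parity 1, sent rp 1 → ok
  r1: data parity 1, sent rp 1 → ok
  r2: data parity 1, sent rp 0 → mismatch
  r3: data parity 0, sent rp 0 → ok
Recompute each column's even parity and compare to cp:
  c0: data parity 1, sent cp 0 → mismatch
  c1: data parity 1, sent cp 1 → ok
  c2: data parity 0, sent cp 0 → ok
  c3: data parity 1, sent cp 1 → ok
Exactly one row (r2) and one column (c0) fail → the flipped bit is at their intersection.

row 2, column 0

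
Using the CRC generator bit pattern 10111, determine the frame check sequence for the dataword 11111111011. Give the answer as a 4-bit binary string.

0101

Append 4 zeros: 111111110110000. Divide by 10111 (XOR where the leading bit is 1):
  pos 0: 11111 XOR 10111 = 01000
  pos 1: 10001 XOR 10111 = 00110
  pos 3: 11011 XOR 10111 = 01100
  pos 4: 11000 XOR 10111 = 01111
  pos 5: 11111 XOR 10111 = 01000
  pos 6: 10001 XOR 10111 = 00110
  pos 8: 11000 XOR 10111 = 01111
  pos 9: 11110 XOR 10111 = 01001
  pos 10: 10010 XOR 10111 = 00101
Remainder (last 4 bits) = 0101. This is the CRC / FCS.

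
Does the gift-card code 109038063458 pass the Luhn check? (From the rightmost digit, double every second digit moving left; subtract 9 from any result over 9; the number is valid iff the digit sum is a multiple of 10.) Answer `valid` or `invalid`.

From the right, keep odd positions and double even positions (subtract 9 from any doubled value over 9):
  doubled (positions 2,4,...): 1 6 0 6 9 2 → sum 24
  kept (positions 1,3,...): 8 4 6 8 0 0 → sum 26
Total = 50.
50 mod 10 = 0, so the number is valid.

valid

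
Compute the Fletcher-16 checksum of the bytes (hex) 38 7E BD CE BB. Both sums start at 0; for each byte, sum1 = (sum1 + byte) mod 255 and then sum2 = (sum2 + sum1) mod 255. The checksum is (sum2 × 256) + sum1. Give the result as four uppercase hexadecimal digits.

Running sums (mod 255):
  after byte 0 (38): sum1=56, sum2=56
  after byte 1 (7E): sum1=182, sum2=238
  after byte 2 (BD): sum1=116, sum2=99
  after byte 3 (CE): sum1=67, sum2=166
  after byte 4 (BB): sum1=254, sum2=165
Checksum = sum2·256 + sum1 = 165·256 + 254 = 42494 = 0xA5FE.

A5FE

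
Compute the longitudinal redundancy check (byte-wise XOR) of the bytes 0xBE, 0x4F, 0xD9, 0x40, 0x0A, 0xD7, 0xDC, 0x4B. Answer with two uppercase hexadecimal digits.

22

XOR the bytes together:
  start with 0xBE
  0xBE ⊕ 0x4F = 0xF1
  0xF1 ⊕ 0xD9 = 0x28
  0x28 ⊕ 0x40 = 0x68
  0x68 ⊕ 0x0A = 0x62
  0x62 ⊕ 0xD7 = 0xB5
  0xB5 ⊕ 0xDC = 0x69
  0x69 ⊕ 0x4B = 0x22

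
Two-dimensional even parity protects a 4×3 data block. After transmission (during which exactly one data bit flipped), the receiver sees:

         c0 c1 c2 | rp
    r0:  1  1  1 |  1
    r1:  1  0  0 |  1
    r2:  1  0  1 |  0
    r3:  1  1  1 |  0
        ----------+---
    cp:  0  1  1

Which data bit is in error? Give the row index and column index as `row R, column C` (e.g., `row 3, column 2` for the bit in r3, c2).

row 3, column 1

Recompute each row's even parity and compare to rp:
  r0: data parity 1, sent rp 1 → ok
  r1: data parity 1, sent rp 1 → ok
  r2: data parity 0, sent rp 0 → ok
  r3: data parity 1, sent rp 0 → mismatch
Recompute each column's even parity and compare to cp:
  c0: data parity 0, sent cp 0 → ok
  c1: data parity 0, sent cp 1 → mismatch
  c2: data parity 1, sent cp 1 → ok
Exactly one row (r3) and one column (c1) fail → the flipped bit is at their intersection.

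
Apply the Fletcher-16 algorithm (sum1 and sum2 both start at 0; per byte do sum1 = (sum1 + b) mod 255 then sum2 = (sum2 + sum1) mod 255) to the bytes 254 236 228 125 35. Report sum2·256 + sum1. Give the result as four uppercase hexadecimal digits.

Running sums (mod 255):
  after byte 0 (254): sum1=254, sum2=254
  after byte 1 (236): sum1=235, sum2=234
  after byte 2 (228): sum1=208, sum2=187
  after byte 3 (125): sum1=78, sum2=10
  after byte 4 (35): sum1=113, sum2=123
Checksum = sum2·256 + sum1 = 123·256 + 113 = 31601 = 0x7B71.

7B71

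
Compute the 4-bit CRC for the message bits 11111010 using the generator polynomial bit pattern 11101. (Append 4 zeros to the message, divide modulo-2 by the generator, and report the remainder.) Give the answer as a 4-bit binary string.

Append 4 zeros: 111110100000. Divide by 11101 (XOR where the leading bit is 1):
  pos 0: 11111 XOR 11101 = 00010
  pos 3: 10010 XOR 11101 = 01111
  pos 4: 11110 XOR 11101 = 00011
  pos 7: 11000 XOR 11101 = 00101
Remainder (last 4 bits) = 0101. This is the CRC / FCS.

0101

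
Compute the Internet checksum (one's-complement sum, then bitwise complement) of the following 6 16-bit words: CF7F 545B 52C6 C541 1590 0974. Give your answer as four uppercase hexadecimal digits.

A518

One's-complement addition (fold any carry out of bit 15 back into bit 0):
  0xCF7F + 0x545B = 0x123DA → wrap carry → 0x23DB
  0x23DB + 0x52C6 = 0x076A1
  0x76A1 + 0xC541 = 0x13BE2 → wrap carry → 0x3BE3
  0x3BE3 + 0x1590 = 0x05173
  0x5173 + 0x0974 = 0x05AE7
One's-complement sum = 0x5AE7.
Checksum = ~0x5AE7 & 0xFFFF = 0xA518.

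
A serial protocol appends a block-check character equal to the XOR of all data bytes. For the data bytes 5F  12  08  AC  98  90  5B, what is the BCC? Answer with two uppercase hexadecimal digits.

BA

XOR the bytes together:
  start with 0x5F
  0x5F ⊕ 0x12 = 0x4D
  0x4D ⊕ 0x08 = 0x45
  0x45 ⊕ 0xAC = 0xE9
  0xE9 ⊕ 0x98 = 0x71
  0x71 ⊕ 0x90 = 0xE1
  0xE1 ⊕ 0x5B = 0xBA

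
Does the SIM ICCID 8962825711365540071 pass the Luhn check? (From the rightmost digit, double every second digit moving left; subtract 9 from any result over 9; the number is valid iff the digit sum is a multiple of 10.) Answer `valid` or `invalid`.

invalid

From the right, keep odd positions and double even positions (subtract 9 from any doubled value over 9):
  doubled (positions 2,4,...): 5 0 1 3 2 5 4 4 9 → sum 33
  kept (positions 1,3,...): 1 0 4 5 3 1 5 8 6 8 → sum 41
Total = 74.
74 mod 10 = 4, so the number is invalid.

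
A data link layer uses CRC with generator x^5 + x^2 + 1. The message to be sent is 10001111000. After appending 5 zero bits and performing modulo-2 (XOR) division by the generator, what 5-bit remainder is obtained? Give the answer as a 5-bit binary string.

11110

Append 5 zeros: 1000111100000000. Divide by 100101 (XOR where the leading bit is 1):
  pos 0: 100011 XOR 100101 = 000110
  pos 3: 110110 XOR 100101 = 010011
  pos 4: 100110 XOR 100101 = 000011
  pos 8: 110000 XOR 100101 = 010101
  pos 9: 101010 XOR 100101 = 001111
Remainder (last 5 bits) = 11110. This is the CRC / FCS.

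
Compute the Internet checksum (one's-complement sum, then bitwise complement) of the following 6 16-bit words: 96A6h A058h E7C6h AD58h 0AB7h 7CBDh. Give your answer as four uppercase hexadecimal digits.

AC6C

One's-complement addition (fold any carry out of bit 15 back into bit 0):
  0x96A6 + 0xA058 = 0x136FE → wrap carry → 0x36FF
  0x36FF + 0xE7C6 = 0x11EC5 → wrap carry → 0x1EC6
  0x1EC6 + 0xAD58 = 0x0CC1E
  0xCC1E + 0x0AB7 = 0x0D6D5
  0xD6D5 + 0x7CBD = 0x15392 → wrap carry → 0x5393
One's-complement sum = 0x5393.
Checksum = ~0x5393 & 0xFFFF = 0xAC6C.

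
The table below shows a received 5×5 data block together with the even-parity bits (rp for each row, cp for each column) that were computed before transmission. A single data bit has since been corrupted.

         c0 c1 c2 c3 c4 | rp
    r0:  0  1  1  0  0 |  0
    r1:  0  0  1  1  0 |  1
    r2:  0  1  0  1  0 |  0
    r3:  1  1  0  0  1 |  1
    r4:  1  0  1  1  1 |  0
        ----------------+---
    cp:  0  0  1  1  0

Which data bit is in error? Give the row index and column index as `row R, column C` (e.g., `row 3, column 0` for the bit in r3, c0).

Recompute each row's even parity and compare to rp:
  r0: data parity 0, sent rp 0 → ok
  r1: data parity 0, sent rp 1 → mismatch
  r2: data parity 0, sent rp 0 → ok
  r3: data parity 1, sent rp 1 → ok
  r4: data parity 0, sent rp 0 → ok
Recompute each column's even parity and compare to cp:
  c0: data parity 0, sent cp 0 → ok
  c1: data parity 1, sent cp 0 → mismatch
  c2: data parity 1, sent cp 1 → ok
  c3: data parity 1, sent cp 1 → ok
  c4: data parity 0, sent cp 0 → ok
Exactly one row (r1) and one column (c1) fail → the flipped bit is at their intersection.

row 1, column 1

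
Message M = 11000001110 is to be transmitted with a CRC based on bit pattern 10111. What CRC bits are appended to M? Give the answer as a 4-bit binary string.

1110

Append 4 zeros: 110000011100000. Divide by 10111 (XOR where the leading bit is 1):
  pos 0: 11000 XOR 10111 = 01111
  pos 1: 11110 XOR 10111 = 01001
  pos 2: 10010 XOR 10111 = 00101
  pos 4: 10111 XOR 10111 = 00000
  pos 9: 10000 XOR 10111 = 00111
Remainder (last 4 bits) = 1110. This is the CRC / FCS.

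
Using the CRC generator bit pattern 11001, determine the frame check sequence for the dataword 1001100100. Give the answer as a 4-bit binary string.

0110

Append 4 zeros: 10011001000000. Divide by 11001 (XOR where the leading bit is 1):
  pos 0: 10011 XOR 11001 = 01010
  pos 1: 10100 XOR 11001 = 01101
  pos 2: 11010 XOR 11001 = 00011
  pos 5: 11100 XOR 11001 = 00101
  pos 7: 10100 XOR 11001 = 01101
  pos 8: 11010 XOR 11001 = 00011
Remainder (last 4 bits) = 0110. This is the CRC / FCS.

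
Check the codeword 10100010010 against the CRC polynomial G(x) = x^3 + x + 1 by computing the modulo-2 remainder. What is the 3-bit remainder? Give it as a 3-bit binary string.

Modulo-2 division of 10100010010 by 1011:
  pos 0: 1010 XOR 1011 = 0001
  pos 3: 1001 XOR 1011 = 0010
  pos 5: 1000 XOR 1011 = 0011
  pos 7: 1110 XOR 1011 = 0101
Remainder = 101 (nonzero — an error is detected).

101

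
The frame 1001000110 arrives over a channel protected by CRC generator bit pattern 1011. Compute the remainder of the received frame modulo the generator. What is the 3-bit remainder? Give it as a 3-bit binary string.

Modulo-2 division of 1001000110 by 1011:
  pos 0: 1001 XOR 1011 = 0010
  pos 2: 1000 XOR 1011 = 0011
  pos 4: 1101 XOR 1011 = 0110
  pos 5: 1101 XOR 1011 = 0110
  pos 6: 1100 XOR 1011 = 0111
Remainder = 111 (nonzero — an error is detected).

111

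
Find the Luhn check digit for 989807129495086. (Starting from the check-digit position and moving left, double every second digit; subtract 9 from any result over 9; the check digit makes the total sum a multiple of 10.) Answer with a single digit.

Partial digits right→left: 6 8 0 5 9 4 9 2 1 7 0 8 9 8 9
Double every second digit counting from the check-digit position (so the 1st, 3rd, 5th, ... of the partial from the right).
  doubled (with −9 where >9): 3 0 9 9 2 0 9 9 → sum 41
  kept as-is: 8 5 4 2 7 8 8 → sum 42
Total = 41 + 42 = 83.
Check digit = (10 − (83 mod 10)) mod 10 = 7.

7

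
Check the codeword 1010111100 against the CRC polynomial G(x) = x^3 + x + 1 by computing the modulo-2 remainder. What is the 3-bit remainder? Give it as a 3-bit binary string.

Modulo-2 division of 1010111100 by 1011:
  pos 0: 1010 XOR 1011 = 0001
  pos 3: 1111 XOR 1011 = 0100
  pos 4: 1001 XOR 1011 = 0010
  pos 6: 1000 XOR 1011 = 0011
Remainder = 011 (nonzero — an error is detected).

011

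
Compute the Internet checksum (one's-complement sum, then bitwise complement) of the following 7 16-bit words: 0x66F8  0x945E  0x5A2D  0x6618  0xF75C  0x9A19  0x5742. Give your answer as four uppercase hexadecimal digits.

One's-complement addition (fold any carry out of bit 15 back into bit 0):
  0x66F8 + 0x945E = 0x0FB56
  0xFB56 + 0x5A2D = 0x15583 → wrap carry → 0x5584
  0x5584 + 0x6618 = 0x0BB9C
  0xBB9C + 0xF75C = 0x1B2F8 → wrap carry → 0xB2F9
  0xB2F9 + 0x9A19 = 0x14D12 → wrap carry → 0x4D13
  0x4D13 + 0x5742 = 0x0A455
One's-complement sum = 0xA455.
Checksum = ~0xA455 & 0xFFFF = 0x5BAA.

5BAA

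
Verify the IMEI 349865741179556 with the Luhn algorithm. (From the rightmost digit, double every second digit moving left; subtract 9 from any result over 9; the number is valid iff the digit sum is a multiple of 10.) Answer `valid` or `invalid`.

From the right, keep odd positions and double even positions (subtract 9 from any doubled value over 9):
  doubled (positions 2,4,...): 1 9 2 8 1 7 8 → sum 36
  kept (positions 1,3,...): 6 5 7 1 7 6 9 3 → sum 44
Total = 80.
80 mod 10 = 0, so the number is valid.

valid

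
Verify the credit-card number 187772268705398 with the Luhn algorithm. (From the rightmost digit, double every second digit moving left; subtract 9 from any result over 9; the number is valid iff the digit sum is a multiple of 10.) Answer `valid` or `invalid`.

valid

From the right, keep odd positions and double even positions (subtract 9 from any doubled value over 9):
  doubled (positions 2,4,...): 9 1 5 3 4 5 7 → sum 34
  kept (positions 1,3,...): 8 3 0 8 2 7 7 1 → sum 36
Total = 70.
70 mod 10 = 0, so the number is valid.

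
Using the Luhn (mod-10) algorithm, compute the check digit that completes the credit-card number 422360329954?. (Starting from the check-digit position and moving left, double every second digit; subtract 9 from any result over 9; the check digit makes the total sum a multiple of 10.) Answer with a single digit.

Partial digits right→left: 4 5 9 9 2 3 0 6 3 2 2 4
Double every second digit counting from the check-digit position (so the 1st, 3rd, 5th, ... of the partial from the right).
  doubled (with −9 where >9): 8 9 4 0 6 4 → sum 31
  kept as-is: 5 9 3 6 2 4 → sum 29
Total = 31 + 29 = 60.
Check digit = (10 − (60 mod 10)) mod 10 = 0.

0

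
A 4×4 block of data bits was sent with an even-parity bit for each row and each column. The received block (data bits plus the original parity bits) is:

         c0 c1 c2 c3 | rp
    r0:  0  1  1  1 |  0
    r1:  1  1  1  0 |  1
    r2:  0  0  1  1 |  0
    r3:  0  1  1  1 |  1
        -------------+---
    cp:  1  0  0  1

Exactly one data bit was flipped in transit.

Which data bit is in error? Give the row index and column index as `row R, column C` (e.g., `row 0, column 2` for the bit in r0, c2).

row 0, column 1

Recompute each row's even parity and compare to rp:
  r0: data parity 1, sent rp 0 → mismatch
  r1: data parity 1, sent rp 1 → ok
  r2: data parity 0, sent rp 0 → ok
  r3: data parity 1, sent rp 1 → ok
Recompute each column's even parity and compare to cp:
  c0: data parity 1, sent cp 1 → ok
  c1: data parity 1, sent cp 0 → mismatch
  c2: data parity 0, sent cp 0 → ok
  c3: data parity 1, sent cp 1 → ok
Exactly one row (r0) and one column (c1) fail → the flipped bit is at their intersection.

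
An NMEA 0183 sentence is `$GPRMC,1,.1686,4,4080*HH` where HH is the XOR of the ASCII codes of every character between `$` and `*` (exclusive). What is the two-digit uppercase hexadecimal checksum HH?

65

XOR the ASCII codes of the payload characters:
  'G' = 0x47 → acc = 0x47
  'P' = 0x50 → acc = 0x17
  'R' = 0x52 → acc = 0x45
  'M' = 0x4D → acc = 0x08
  'C' = 0x43 → acc = 0x4B
  ',' = 0x2C → acc = 0x67
  '1' = 0x31 → acc = 0x56
  ',' = 0x2C → acc = 0x7A
  '.' = 0x2E → acc = 0x54
  '1' = 0x31 → acc = 0x65
  '6' = 0x36 → acc = 0x53
  '8' = 0x38 → acc = 0x6B
  '6' = 0x36 → acc = 0x5D
  ',' = 0x2C → acc = 0x71
  '4' = 0x34 → acc = 0x45
  ',' = 0x2C → acc = 0x69
  '4' = 0x34 → acc = 0x5D
  '0' = 0x30 → acc = 0x6D
  '8' = 0x38 → acc = 0x55
  '0' = 0x30 → acc = 0x65
Checksum = 0x65.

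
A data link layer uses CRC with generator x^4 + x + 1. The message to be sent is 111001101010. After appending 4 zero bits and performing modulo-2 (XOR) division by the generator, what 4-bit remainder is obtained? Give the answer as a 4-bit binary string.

0101

Append 4 zeros: 1110011010100000. Divide by 10011 (XOR where the leading bit is 1):
  pos 0: 11100 XOR 10011 = 01111
  pos 1: 11111 XOR 10011 = 01100
  pos 2: 11001 XOR 10011 = 01010
  pos 3: 10100 XOR 10011 = 00111
  pos 5: 11110 XOR 10011 = 01101
  pos 6: 11011 XOR 10011 = 01000
  pos 7: 10000 XOR 10011 = 00011
  pos 10: 11000 XOR 10011 = 01011
  pos 11: 10110 XOR 10011 = 00101
Remainder (last 4 bits) = 0101. This is the CRC / FCS.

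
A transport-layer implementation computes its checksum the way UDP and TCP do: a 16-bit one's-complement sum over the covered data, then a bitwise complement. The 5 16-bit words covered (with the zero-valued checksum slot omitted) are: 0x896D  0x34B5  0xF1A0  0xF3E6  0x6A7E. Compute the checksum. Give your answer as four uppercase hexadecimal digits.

F1D6

One's-complement addition (fold any carry out of bit 15 back into bit 0):
  0x896D + 0x34B5 = 0x0BE22
  0xBE22 + 0xF1A0 = 0x1AFC2 → wrap carry → 0xAFC3
  0xAFC3 + 0xF3E6 = 0x1A3A9 → wrap carry → 0xA3AA
  0xA3AA + 0x6A7E = 0x10E28 → wrap carry → 0x0E29
One's-complement sum = 0x0E29.
Checksum = ~0x0E29 & 0xFFFF = 0xF1D6.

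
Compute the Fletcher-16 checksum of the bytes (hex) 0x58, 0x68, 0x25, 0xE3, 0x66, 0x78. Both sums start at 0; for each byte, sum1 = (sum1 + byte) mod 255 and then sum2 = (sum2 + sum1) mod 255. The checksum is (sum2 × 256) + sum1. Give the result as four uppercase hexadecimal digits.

A1A8

Running sums (mod 255):
  after byte 0 (0x58): sum1=88, sum2=88
  after byte 1 (0x68): sum1=192, sum2=25
  after byte 2 (0x25): sum1=229, sum2=254
  after byte 3 (0xE3): sum1=201, sum2=200
  after byte 4 (0x66): sum1=48, sum2=248
  after byte 5 (0x78): sum1=168, sum2=161
Checksum = sum2·256 + sum1 = 161·256 + 168 = 41384 = 0xA1A8.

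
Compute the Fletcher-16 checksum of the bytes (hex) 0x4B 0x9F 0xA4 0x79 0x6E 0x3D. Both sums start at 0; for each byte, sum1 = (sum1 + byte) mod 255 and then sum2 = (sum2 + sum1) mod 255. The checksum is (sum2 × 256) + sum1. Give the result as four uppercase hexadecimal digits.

Running sums (mod 255):
  after byte 0 (0x4B): sum1=75, sum2=75
  after byte 1 (0x9F): sum1=234, sum2=54
  after byte 2 (0xA4): sum1=143, sum2=197
  after byte 3 (0x79): sum1=9, sum2=206
  after byte 4 (0x6E): sum1=119, sum2=70
  after byte 5 (0x3D): sum1=180, sum2=250
Checksum = sum2·256 + sum1 = 250·256 + 180 = 64180 = 0xFAB4.

FAB4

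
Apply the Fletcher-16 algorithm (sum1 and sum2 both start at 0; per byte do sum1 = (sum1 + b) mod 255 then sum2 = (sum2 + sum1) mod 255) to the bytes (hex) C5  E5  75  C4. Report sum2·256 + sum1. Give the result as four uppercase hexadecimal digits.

78E5

Running sums (mod 255):
  after byte 0 (C5): sum1=197, sum2=197
  after byte 1 (E5): sum1=171, sum2=113
  after byte 2 (75): sum1=33, sum2=146
  after byte 3 (C4): sum1=229, sum2=120
Checksum = sum2·256 + sum1 = 120·256 + 229 = 30949 = 0x78E5.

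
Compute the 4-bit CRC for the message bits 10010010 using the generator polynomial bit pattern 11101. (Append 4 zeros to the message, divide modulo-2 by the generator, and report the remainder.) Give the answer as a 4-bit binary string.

Append 4 zeros: 100100100000. Divide by 11101 (XOR where the leading bit is 1):
  pos 0: 10010 XOR 11101 = 01111
  pos 1: 11110 XOR 11101 = 00011
  pos 4: 11100 XOR 11101 = 00001
Remainder (last 4 bits) = 1000. This is the CRC / FCS.

1000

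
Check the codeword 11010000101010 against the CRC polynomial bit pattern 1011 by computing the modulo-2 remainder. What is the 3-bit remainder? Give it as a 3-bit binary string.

Modulo-2 division of 11010000101010 by 1011:
  pos 0: 1101 XOR 1011 = 0110
  pos 1: 1100 XOR 1011 = 0111
  pos 2: 1110 XOR 1011 = 0101
  pos 3: 1010 XOR 1011 = 0001
  pos 6: 1010 XOR 1011 = 0001
  pos 9: 1101 XOR 1011 = 0110
  pos 10: 1100 XOR 1011 = 0111
Remainder = 111 (nonzero — an error is detected).

111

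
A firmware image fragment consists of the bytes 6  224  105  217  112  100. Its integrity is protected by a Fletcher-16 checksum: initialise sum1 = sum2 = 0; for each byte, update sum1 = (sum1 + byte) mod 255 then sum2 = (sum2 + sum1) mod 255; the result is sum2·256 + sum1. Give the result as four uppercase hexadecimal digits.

01FE

Running sums (mod 255):
  after byte 0 (6): sum1=6, sum2=6
  after byte 1 (224): sum1=230, sum2=236
  after byte 2 (105): sum1=80, sum2=61
  after byte 3 (217): sum1=42, sum2=103
  after byte 4 (112): sum1=154, sum2=2
  after byte 5 (100): sum1=254, sum2=1
Checksum = sum2·256 + sum1 = 1·256 + 254 = 510 = 0x01FE.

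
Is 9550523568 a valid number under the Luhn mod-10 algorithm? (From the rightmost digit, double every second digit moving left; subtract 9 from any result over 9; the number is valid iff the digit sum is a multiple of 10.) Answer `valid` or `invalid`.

From the right, keep odd positions and double even positions (subtract 9 from any doubled value over 9):
  doubled (positions 2,4,...): 3 6 1 1 9 → sum 20
  kept (positions 1,3,...): 8 5 2 0 5 → sum 20
Total = 40.
40 mod 10 = 0, so the number is valid.

valid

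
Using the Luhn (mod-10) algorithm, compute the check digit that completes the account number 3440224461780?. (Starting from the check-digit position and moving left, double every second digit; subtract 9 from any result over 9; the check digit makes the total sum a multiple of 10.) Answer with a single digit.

Partial digits right→left: 0 8 7 1 6 4 4 2 2 0 4 4 3
Double every second digit counting from the check-digit position (so the 1st, 3rd, 5th, ... of the partial from the right).
  doubled (with −9 where >9): 0 5 3 8 4 8 6 → sum 34
  kept as-is: 8 1 4 2 0 4 → sum 19
Total = 34 + 19 = 53.
Check digit = (10 − (53 mod 10)) mod 10 = 7.

7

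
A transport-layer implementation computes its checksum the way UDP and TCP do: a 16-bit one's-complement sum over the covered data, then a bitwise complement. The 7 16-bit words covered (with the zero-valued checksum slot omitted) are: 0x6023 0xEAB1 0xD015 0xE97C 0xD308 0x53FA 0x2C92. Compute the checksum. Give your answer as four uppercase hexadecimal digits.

One's-complement addition (fold any carry out of bit 15 back into bit 0):
  0x6023 + 0xEAB1 = 0x14AD4 → wrap carry → 0x4AD5
  0x4AD5 + 0xD015 = 0x11AEA → wrap carry → 0x1AEB
  0x1AEB + 0xE97C = 0x10467 → wrap carry → 0x0468
  0x0468 + 0xD308 = 0x0D770
  0xD770 + 0x53FA = 0x12B6A → wrap carry → 0x2B6B
  0x2B6B + 0x2C92 = 0x057FD
One's-complement sum = 0x57FD.
Checksum = ~0x57FD & 0xFFFF = 0xA802.

A802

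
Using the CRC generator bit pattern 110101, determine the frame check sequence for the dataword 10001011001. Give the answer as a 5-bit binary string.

10101

Append 5 zeros: 1000101100100000. Divide by 110101 (XOR where the leading bit is 1):
  pos 0: 100010 XOR 110101 = 010111
  pos 1: 101111 XOR 110101 = 011010
  pos 2: 110101 XOR 110101 = 000000
  pos 10: 100000 XOR 110101 = 010101
Remainder (last 5 bits) = 10101. This is the CRC / FCS.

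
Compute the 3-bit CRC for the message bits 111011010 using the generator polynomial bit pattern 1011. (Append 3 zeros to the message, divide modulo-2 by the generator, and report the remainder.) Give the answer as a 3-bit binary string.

011

Append 3 zeros: 111011010000. Divide by 1011 (XOR where the leading bit is 1):
  pos 0: 1110 XOR 1011 = 0101
  pos 1: 1011 XOR 1011 = 0000
  pos 5: 1010 XOR 1011 = 0001
  pos 8: 1000 XOR 1011 = 0011
Remainder (last 3 bits) = 011. This is the CRC / FCS.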